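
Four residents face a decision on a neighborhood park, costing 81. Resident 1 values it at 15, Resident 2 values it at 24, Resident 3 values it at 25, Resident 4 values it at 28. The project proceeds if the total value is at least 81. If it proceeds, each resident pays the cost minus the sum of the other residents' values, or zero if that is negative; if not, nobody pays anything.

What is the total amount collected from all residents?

Total value 92 ≥ cost 81, so it is built.
Resident 1: others sum to 77; max(0, 81 - 77) = 4.
Resident 2: others sum to 68; max(0, 81 - 68) = 13.
Resident 3: others sum to 67; max(0, 81 - 67) = 14.
Resident 4: others sum to 64; max(0, 81 - 64) = 17.
Total collected = 4 + 13 + 14 + 17 = 48.

48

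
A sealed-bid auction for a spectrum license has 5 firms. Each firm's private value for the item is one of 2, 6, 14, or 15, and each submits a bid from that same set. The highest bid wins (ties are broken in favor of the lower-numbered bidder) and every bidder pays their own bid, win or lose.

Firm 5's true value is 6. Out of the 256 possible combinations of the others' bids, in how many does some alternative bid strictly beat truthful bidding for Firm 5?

255

Others bid (2, 2, 2, 6): truth gives -6; bid 2 gives -2 > -6. Violating.
Others bid (2, 2, 2, 14): truth gives -6; bid 2 gives -2 > -6. Violating.
Others bid (2, 2, 2, 15): truth gives -6; bid 2 gives -2 > -6. Violating.
Others bid (2, 2, 6, 2): truth gives -6; bid 2 gives -2 > -6. Violating.
Others bid (2, 2, 2, 2): truth gives 0; no alternative beats it.
(Checking all 256 profiles: 255 have a profitable deviation, 1 does not.)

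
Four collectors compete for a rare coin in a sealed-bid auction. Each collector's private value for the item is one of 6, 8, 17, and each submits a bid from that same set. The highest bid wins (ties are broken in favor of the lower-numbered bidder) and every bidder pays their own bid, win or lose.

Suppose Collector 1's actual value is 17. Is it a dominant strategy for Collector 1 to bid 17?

No

Consider the case where Collector 2 bids 6, Collector 3 bids 6 and Collector 4 bids 6.
Truthful bid 17: wins, pays 17, utility 17 - 17 = 0.
Bid 6 instead: wins, pays 6, utility 17 - 6 = 11.
Since 11 > 0, bidding 6 is strictly better here, so truthful bidding is not dominant.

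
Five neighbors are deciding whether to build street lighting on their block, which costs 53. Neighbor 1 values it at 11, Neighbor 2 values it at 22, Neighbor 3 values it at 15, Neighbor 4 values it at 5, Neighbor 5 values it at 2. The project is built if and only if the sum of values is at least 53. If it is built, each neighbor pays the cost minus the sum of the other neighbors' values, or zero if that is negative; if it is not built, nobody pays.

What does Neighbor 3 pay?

Total value 55 ≥ cost 53, so the project is built.
The other neighbors' values sum to 40.
Cost minus that sum is 53 - 40 = 13.

13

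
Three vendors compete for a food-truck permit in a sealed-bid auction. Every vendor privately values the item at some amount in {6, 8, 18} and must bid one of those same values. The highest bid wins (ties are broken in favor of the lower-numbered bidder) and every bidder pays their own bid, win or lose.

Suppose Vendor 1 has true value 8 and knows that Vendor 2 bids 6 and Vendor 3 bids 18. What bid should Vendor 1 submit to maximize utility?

Bid 6: loses but pays 6, utility -6.
Bid 8: loses but pays 8, utility -8.
Bid 18: wins, pays 18, utility 8 - 18 = -10.
The best choice is 6 with utility -6.

6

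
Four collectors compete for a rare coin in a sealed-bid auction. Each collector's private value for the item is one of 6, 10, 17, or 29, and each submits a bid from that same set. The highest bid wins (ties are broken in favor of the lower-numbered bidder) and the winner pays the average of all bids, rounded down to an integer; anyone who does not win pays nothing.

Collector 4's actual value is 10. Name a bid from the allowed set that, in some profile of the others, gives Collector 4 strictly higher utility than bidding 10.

Suppose Collector 1 bids 6, Collector 2 bids 6 and Collector 3 bids 10.
Bid 10: loses, pays 0, utility 0.
Bid 17: wins, pays 9, utility 10 - 9 = 1.
So bidding 17 beats truth here (1 > 0).

17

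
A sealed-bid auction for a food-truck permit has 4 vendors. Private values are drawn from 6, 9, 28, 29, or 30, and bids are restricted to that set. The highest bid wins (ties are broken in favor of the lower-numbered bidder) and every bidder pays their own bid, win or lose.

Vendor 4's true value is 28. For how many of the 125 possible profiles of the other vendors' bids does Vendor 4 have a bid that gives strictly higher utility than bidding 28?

Others bid (6, 6, 6): truth gives 0; bid 9 gives 19 > 0. Violating.
Others bid (6, 6, 28): truth gives -28; bid 29 gives -1 > -28. Violating.
Others bid (6, 6, 29): truth gives -28; bid 30 gives -2 > -28. Violating.
Others bid (6, 6, 30): truth gives -28; bid 6 gives -6 > -28. Violating.
Others bid (6, 6, 9): truth gives 0; no alternative beats it.
Others bid (6, 9, 6): truth gives 0; no alternative beats it.
(Checking all 125 profiles: 118 have a profitable deviation, 7 do not.)

118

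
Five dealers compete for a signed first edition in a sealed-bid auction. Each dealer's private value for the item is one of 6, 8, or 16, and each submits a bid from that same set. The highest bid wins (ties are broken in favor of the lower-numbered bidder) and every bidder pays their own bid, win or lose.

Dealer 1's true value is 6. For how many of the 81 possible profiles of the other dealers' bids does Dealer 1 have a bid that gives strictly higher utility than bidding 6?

Others bid (6, 6, 6, 8): truth gives -6; bid 8 gives -2 > -6. Violating.
Others bid (6, 6, 8, 6): truth gives -6; bid 8 gives -2 > -6. Violating.
Others bid (6, 6, 8, 8): truth gives -6; bid 8 gives -2 > -6. Violating.
Others bid (6, 8, 6, 6): truth gives -6; bid 8 gives -2 > -6. Violating.
Others bid (6, 6, 6, 6): truth gives 0; no alternative beats it.
Others bid (6, 6, 6, 16): truth gives -6; no alternative beats it.
(Checking all 81 profiles: 15 have a profitable deviation, 66 do not.)

15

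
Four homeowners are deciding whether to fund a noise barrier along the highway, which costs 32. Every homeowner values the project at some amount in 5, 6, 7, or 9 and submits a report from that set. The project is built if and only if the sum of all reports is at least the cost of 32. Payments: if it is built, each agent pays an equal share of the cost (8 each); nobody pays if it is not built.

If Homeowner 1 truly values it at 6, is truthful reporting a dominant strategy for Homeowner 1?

Check each profile of the others' reports and compare truth against every alternative report.
Others report (9, 9, 9): truth gives -2, best alternative gives -2.
Others report (5, 5, 5): truth gives 0, best alternative gives 0.
Others report (5, 5, 6): truth gives 0, best alternative gives 0.
Others report (5, 5, 7): truth gives 0, best alternative gives 0.
Others report (5, 5, 9): truth gives 0, best alternative gives 0.
Others report (5, 6, 5): truth gives 0, best alternative gives 0.
(Remaining 58 profiles checked similarly; truth is weakly best in each.)
In every case the truthful report is at least as good as any alternative, so it is a dominant strategy.

Yes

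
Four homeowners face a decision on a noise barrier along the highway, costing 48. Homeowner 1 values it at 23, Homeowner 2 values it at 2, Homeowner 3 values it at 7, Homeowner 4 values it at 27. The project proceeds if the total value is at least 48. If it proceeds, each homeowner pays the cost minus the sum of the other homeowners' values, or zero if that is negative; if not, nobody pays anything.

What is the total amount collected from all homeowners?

Total value 59 ≥ cost 48, so it is built.
Homeowner 1: others sum to 36; max(0, 48 - 36) = 12.
Homeowner 2: others sum to 57; max(0, 48 - 57) = 0.
Homeowner 3: others sum to 52; max(0, 48 - 52) = 0.
Homeowner 4: others sum to 32; max(0, 48 - 32) = 16.
Total collected = 12 + 0 + 0 + 16 = 28.

28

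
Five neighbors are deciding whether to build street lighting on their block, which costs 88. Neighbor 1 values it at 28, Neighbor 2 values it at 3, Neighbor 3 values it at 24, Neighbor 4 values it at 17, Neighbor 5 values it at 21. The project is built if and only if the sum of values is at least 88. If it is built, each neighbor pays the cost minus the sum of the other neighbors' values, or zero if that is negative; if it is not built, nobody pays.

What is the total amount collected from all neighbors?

70

Total value 93 ≥ cost 88, so it is built.
Neighbor 1: others sum to 65; max(0, 88 - 65) = 23.
Neighbor 2: others sum to 90; max(0, 88 - 90) = 0.
Neighbor 3: others sum to 69; max(0, 88 - 69) = 19.
Neighbor 4: others sum to 76; max(0, 88 - 76) = 12.
Neighbor 5: others sum to 72; max(0, 88 - 72) = 16.
Total collected = 23 + 0 + 19 + 12 + 16 = 70.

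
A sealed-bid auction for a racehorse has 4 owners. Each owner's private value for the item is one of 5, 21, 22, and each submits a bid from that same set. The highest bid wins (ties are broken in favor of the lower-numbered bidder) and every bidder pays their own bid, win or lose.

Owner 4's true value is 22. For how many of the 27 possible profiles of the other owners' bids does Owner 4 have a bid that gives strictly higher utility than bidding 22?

20

Others bid (5, 5, 5): truth gives 0; bid 21 gives 1 > 0. Violating.
Others bid (5, 5, 22): truth gives -22; bid 5 gives -5 > -22. Violating.
Others bid (5, 21, 22): truth gives -22; bid 5 gives -5 > -22. Violating.
Others bid (5, 22, 5): truth gives -22; bid 5 gives -5 > -22. Violating.
Others bid (5, 5, 21): truth gives 0; no alternative beats it.
Others bid (5, 21, 5): truth gives 0; no alternative beats it.
(Checking all 27 profiles: 20 have a profitable deviation, 7 do not.)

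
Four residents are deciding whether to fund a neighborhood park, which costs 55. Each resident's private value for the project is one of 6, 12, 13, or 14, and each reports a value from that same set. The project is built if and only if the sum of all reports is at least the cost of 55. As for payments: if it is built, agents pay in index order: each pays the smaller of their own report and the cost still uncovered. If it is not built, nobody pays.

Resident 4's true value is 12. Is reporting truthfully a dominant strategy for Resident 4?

Yes

Check each profile of the others' reports and compare truth against every alternative report.
Others report (6, 6, 6): truth gives 0, best alternative gives 0.
Others report (6, 6, 12): truth gives 0, best alternative gives 0.
Others report (6, 6, 13): truth gives 0, best alternative gives 0.
Others report (6, 6, 14): truth gives 0, best alternative gives 0.
Others report (6, 12, 6): truth gives 0, best alternative gives 0.
Others report (6, 12, 12): truth gives 0, best alternative gives 0.
(Remaining 58 profiles checked similarly; truth is weakly best in each.)
In every case the truthful report is at least as good as any alternative, so it is a dominant strategy.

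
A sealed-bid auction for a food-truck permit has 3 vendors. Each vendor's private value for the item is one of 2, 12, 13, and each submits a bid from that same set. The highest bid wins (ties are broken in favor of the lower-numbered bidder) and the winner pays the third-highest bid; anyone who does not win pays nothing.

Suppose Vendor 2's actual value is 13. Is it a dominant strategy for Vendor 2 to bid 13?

Yes

Check each profile of the others' bids and compare truth against every alternative bid.
Others bid (2, 13): truth gives 11, best alternative gives 0.
Others bid (12, 2): truth gives 11, best alternative gives 0.
Others bid (12, 12): truth gives 1, best alternative gives 0.
Others bid (12, 13): truth gives 1, best alternative gives 0.
Others bid (2, 2): truth gives 11, best alternative gives 11.
Others bid (2, 12): truth gives 11, best alternative gives 11.
(Remaining 3 profiles checked similarly; truth is weakly best in each.)
In every case the truthful bid is at least as good as any alternative, so it is a dominant strategy.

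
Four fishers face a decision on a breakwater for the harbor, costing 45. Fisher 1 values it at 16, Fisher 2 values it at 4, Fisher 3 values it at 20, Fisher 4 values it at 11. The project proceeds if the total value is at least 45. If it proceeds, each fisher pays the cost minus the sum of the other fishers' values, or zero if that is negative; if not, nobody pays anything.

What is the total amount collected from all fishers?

Total value 51 ≥ cost 45, so it is built.
Fisher 1: others sum to 35; max(0, 45 - 35) = 10.
Fisher 2: others sum to 47; max(0, 45 - 47) = 0.
Fisher 3: others sum to 31; max(0, 45 - 31) = 14.
Fisher 4: others sum to 40; max(0, 45 - 40) = 5.
Total collected = 10 + 0 + 14 + 5 = 29.

29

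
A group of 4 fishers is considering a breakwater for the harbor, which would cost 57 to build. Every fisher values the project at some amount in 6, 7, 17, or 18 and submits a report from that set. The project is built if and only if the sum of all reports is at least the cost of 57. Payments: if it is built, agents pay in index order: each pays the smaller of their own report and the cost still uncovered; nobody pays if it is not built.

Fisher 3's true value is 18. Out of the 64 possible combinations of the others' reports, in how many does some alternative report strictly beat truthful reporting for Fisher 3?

Others report (6, 17, 17): truth gives 0; report 17 gives 1 > 0. Violating.
Others report (6, 17, 18): truth gives 0; report 17 gives 1 > 0. Violating.
Others report (6, 18, 17): truth gives 0; report 17 gives 1 > 0. Violating.
Others report (6, 18, 18): truth gives 0; report 17 gives 1 > 0. Violating.
Others report (6, 6, 6): truth gives 0; no alternative beats it.
Others report (6, 6, 7): truth gives 0; no alternative beats it.
(Checking all 64 profiles: 32 have a profitable deviation, 32 do not.)

32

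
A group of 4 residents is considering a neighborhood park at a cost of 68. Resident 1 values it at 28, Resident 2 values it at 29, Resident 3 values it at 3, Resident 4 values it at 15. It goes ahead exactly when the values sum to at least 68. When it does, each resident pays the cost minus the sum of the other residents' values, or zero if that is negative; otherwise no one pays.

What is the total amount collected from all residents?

51

Total value 75 ≥ cost 68, so it is built.
Resident 1: others sum to 47; max(0, 68 - 47) = 21.
Resident 2: others sum to 46; max(0, 68 - 46) = 22.
Resident 3: others sum to 72; max(0, 68 - 72) = 0.
Resident 4: others sum to 60; max(0, 68 - 60) = 8.
Total collected = 21 + 22 + 0 + 8 = 51.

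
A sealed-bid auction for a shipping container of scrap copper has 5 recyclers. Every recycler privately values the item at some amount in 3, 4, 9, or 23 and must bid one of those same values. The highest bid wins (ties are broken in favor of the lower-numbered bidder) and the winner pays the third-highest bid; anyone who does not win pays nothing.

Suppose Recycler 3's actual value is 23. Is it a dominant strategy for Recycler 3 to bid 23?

Check each profile of the others' bids and compare truth against every alternative bid.
Others bid (3, 3, 3, 23): truth gives 20, best alternative gives 0.
Others bid (3, 3, 23, 3): truth gives 20, best alternative gives 0.
Others bid (3, 9, 3, 3): truth gives 20, best alternative gives 0.
Others bid (9, 3, 3, 3): truth gives 20, best alternative gives 0.
Others bid (3, 3, 4, 23): truth gives 19, best alternative gives 0.
Others bid (3, 3, 23, 4): truth gives 19, best alternative gives 0.
(Remaining 250 profiles checked similarly; truth is weakly best in each.)
In every case the truthful bid is at least as good as any alternative, so it is a dominant strategy.

Yes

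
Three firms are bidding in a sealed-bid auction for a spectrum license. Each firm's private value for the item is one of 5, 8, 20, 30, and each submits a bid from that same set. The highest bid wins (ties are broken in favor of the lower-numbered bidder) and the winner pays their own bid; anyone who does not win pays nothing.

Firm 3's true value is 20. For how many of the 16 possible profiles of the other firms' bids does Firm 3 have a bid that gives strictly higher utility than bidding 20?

1

Others bid (5, 5): truth gives 0; bid 8 gives 12 > 0. Violating.
Others bid (5, 8): truth gives 0; no alternative beats it.
Others bid (5, 20): truth gives 0; no alternative beats it.
(Checking all 16 profiles: 1 has a profitable deviation, 15 do not.)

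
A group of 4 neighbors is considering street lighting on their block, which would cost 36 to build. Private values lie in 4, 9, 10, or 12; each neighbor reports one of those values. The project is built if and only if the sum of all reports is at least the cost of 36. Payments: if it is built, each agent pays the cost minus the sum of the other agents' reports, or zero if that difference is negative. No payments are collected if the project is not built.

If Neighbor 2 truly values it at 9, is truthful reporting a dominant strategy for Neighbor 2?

Check each profile of the others' reports and compare truth against every alternative report.
Others report (12, 12, 12): truth gives 9, best alternative gives 9.
Others report (10, 12, 12): truth gives 7, best alternative gives 7.
Others report (12, 10, 12): truth gives 7, best alternative gives 7.
Others report (12, 12, 10): truth gives 7, best alternative gives 7.
Others report (9, 12, 12): truth gives 6, best alternative gives 6.
Others report (12, 9, 12): truth gives 6, best alternative gives 6.
(Remaining 58 profiles checked similarly; truth is weakly best in each.)
In every case the truthful report is at least as good as any alternative, so it is a dominant strategy.

Yes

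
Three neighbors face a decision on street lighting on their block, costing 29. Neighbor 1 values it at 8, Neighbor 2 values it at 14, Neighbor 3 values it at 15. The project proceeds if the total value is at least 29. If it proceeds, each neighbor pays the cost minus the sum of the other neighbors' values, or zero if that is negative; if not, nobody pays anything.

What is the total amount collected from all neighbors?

Total value 37 ≥ cost 29, so it is built.
Neighbor 1: others sum to 29; max(0, 29 - 29) = 0.
Neighbor 2: others sum to 23; max(0, 29 - 23) = 6.
Neighbor 3: others sum to 22; max(0, 29 - 22) = 7.
Total collected = 0 + 6 + 7 = 13.

13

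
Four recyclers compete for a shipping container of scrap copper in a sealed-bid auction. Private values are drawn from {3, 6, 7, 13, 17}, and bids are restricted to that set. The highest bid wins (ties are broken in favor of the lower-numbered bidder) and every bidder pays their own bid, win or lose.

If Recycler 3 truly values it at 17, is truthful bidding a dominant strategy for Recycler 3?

Consider the case where Recycler 1 bids 3, Recycler 2 bids 3 and Recycler 4 bids 3.
Truthful bid 17: wins, pays 17, utility 17 - 17 = 0.
Bid 6 instead: wins, pays 6, utility 17 - 6 = 11.
Since 11 > 0, bidding 6 is strictly better here, so truthful bidding is not dominant.

No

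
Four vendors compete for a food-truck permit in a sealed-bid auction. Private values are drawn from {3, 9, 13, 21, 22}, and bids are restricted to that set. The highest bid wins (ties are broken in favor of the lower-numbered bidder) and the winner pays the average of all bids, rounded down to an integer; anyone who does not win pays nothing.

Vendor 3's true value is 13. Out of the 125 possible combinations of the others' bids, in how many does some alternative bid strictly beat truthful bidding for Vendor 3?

15

Others bid (3, 3, 3): truth gives 8; bid 9 gives 9 > 8. Violating.
Others bid (3, 3, 9): truth gives 6; bid 9 gives 7 > 6. Violating.
Others bid (3, 3, 21): truth gives 0; bid 21 gives 1 > 0. Violating.
Others bid (3, 3, 22): truth gives 0; bid 22 gives 1 > 0. Violating.
Others bid (3, 3, 13): truth gives 5; no alternative beats it.
Others bid (3, 9, 3): truth gives 6; no alternative beats it.
(Checking all 125 profiles: 15 have a profitable deviation, 110 do not.)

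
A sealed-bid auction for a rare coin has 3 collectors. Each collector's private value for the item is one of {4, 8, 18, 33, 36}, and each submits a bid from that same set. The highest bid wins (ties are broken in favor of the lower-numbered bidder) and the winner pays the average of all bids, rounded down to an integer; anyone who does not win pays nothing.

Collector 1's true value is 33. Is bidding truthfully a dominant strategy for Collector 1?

No

Consider the case where Collector 2 bids 4 and Collector 3 bids 4.
Truthful bid 33: wins, pays 13, utility 33 - 13 = 20.
Bid 4 instead: wins, pays 4, utility 33 - 4 = 29.
Since 29 > 20, bidding 4 is strictly better here, so truthful bidding is not dominant.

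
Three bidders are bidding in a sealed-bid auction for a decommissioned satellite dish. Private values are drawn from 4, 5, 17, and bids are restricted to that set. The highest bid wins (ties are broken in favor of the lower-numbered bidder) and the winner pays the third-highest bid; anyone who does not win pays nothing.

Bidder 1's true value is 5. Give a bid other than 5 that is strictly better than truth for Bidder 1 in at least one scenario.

Suppose Bidder 2 bids 4 and Bidder 3 bids 17.
Bid 5: loses, pays 0, utility 0.
Bid 17: wins, pays 4, utility 5 - 4 = 1.
So bidding 17 beats truth here (1 > 0).

17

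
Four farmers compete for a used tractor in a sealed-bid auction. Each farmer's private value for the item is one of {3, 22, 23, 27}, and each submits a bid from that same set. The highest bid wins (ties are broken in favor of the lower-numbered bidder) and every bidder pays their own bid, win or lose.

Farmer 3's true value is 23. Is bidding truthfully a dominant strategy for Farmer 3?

Consider the case where Farmer 1 bids 3, Farmer 2 bids 3 and Farmer 4 bids 3.
Truthful bid 23: wins, pays 23, utility 23 - 23 = 0.
Bid 22 instead: wins, pays 22, utility 23 - 22 = 1.
Since 1 > 0, bidding 22 is strictly better here, so truthful bidding is not dominant.

No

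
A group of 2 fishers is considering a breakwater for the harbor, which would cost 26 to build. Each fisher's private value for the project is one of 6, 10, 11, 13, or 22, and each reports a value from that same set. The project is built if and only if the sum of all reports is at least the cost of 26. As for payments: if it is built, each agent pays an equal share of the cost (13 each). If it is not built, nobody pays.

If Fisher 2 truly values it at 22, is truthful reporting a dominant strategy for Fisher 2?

Yes

Check each profile of the others' reports and compare truth against every alternative report.
Others report (6): truth gives 9, best alternative gives 0.
Others report (10): truth gives 9, best alternative gives 0.
Others report (11): truth gives 9, best alternative gives 0.
Others report (13): truth gives 9, best alternative gives 9.
Others report (22): truth gives 9, best alternative gives 9.
In every case the truthful report is at least as good as any alternative, so it is a dominant strategy.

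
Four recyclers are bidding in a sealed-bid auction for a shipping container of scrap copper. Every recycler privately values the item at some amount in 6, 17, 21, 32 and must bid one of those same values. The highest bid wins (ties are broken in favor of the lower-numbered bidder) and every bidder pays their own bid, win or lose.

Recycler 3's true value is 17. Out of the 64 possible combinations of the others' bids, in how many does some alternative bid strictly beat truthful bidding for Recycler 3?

62

Others bid (6, 6, 21): truth gives -17; bid 21 gives -4 > -17. Violating.
Others bid (6, 6, 32): truth gives -17; bid 6 gives -6 > -17. Violating.
Others bid (6, 17, 6): truth gives -17; bid 21 gives -4 > -17. Violating.
Others bid (6, 17, 17): truth gives -17; bid 21 gives -4 > -17. Violating.
Others bid (6, 6, 6): truth gives 0; no alternative beats it.
Others bid (6, 6, 17): truth gives 0; no alternative beats it.
(Checking all 64 profiles: 62 have a profitable deviation, 2 do not.)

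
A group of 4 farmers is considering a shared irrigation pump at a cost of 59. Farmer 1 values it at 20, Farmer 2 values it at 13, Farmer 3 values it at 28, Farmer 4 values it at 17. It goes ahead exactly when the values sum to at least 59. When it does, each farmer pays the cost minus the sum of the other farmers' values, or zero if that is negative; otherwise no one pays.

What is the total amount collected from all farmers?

10

Total value 78 ≥ cost 59, so it is built.
Farmer 1: others sum to 58; max(0, 59 - 58) = 1.
Farmer 2: others sum to 65; max(0, 59 - 65) = 0.
Farmer 3: others sum to 50; max(0, 59 - 50) = 9.
Farmer 4: others sum to 61; max(0, 59 - 61) = 0.
Total collected = 1 + 0 + 9 + 0 = 10.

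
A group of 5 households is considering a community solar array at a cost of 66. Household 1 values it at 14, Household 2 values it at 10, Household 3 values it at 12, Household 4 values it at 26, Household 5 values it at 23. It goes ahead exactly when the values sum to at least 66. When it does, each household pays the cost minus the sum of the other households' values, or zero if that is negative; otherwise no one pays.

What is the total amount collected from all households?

Total value 85 ≥ cost 66, so it is built.
Household 1: others sum to 71; max(0, 66 - 71) = 0.
Household 2: others sum to 75; max(0, 66 - 75) = 0.
Household 3: others sum to 73; max(0, 66 - 73) = 0.
Household 4: others sum to 59; max(0, 66 - 59) = 7.
Household 5: others sum to 62; max(0, 66 - 62) = 4.
Total collected = 0 + 0 + 0 + 7 + 4 = 11.

11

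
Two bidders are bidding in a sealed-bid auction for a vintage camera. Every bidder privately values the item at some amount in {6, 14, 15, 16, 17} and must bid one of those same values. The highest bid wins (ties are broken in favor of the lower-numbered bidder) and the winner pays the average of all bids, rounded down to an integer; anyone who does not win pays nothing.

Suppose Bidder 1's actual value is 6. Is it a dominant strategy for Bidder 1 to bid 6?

Check each profile of the others' bids and compare truth against every alternative bid.
Others bid (14): truth gives 0, best alternative gives -8.
Others bid (6): truth gives 0, best alternative gives -4.
Others bid (15): truth gives 0, best alternative gives 0.
Others bid (16): truth gives 0, best alternative gives 0.
Others bid (17): truth gives 0, best alternative gives 0.
In every case the truthful bid is at least as good as any alternative, so it is a dominant strategy.

Yes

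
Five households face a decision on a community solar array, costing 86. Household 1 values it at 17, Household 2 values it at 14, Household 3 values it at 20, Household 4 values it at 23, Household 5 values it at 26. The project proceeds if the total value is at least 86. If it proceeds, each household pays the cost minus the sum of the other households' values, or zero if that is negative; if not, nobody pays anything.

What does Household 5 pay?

12

Total value 100 ≥ cost 86, so the project is built.
The other households' values sum to 74.
Cost minus that sum is 86 - 74 = 12.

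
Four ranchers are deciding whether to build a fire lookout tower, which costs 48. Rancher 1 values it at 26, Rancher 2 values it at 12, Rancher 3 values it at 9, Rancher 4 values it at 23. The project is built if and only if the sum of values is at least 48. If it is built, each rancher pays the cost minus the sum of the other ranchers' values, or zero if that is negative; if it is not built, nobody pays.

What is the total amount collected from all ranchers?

Total value 70 ≥ cost 48, so it is built.
Rancher 1: others sum to 44; max(0, 48 - 44) = 4.
Rancher 2: others sum to 58; max(0, 48 - 58) = 0.
Rancher 3: others sum to 61; max(0, 48 - 61) = 0.
Rancher 4: others sum to 47; max(0, 48 - 47) = 1.
Total collected = 4 + 0 + 0 + 1 = 5.

5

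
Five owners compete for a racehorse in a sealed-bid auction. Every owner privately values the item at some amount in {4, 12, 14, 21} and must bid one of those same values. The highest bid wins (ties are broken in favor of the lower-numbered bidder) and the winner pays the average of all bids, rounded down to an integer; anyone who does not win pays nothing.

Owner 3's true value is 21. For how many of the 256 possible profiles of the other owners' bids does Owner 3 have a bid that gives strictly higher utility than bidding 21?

36

Others bid (4, 4, 4, 4): truth gives 14; bid 12 gives 16 > 14. Violating.
Others bid (4, 4, 4, 12): truth gives 12; bid 12 gives 14 > 12. Violating.
Others bid (4, 4, 4, 14): truth gives 12; bid 14 gives 13 > 12. Violating.
Others bid (4, 4, 12, 4): truth gives 12; bid 12 gives 14 > 12. Violating.
Others bid (4, 4, 4, 21): truth gives 11; no alternative beats it.
Others bid (4, 4, 12, 21): truth gives 9; no alternative beats it.
(Checking all 256 profiles: 36 have a profitable deviation, 220 do not.)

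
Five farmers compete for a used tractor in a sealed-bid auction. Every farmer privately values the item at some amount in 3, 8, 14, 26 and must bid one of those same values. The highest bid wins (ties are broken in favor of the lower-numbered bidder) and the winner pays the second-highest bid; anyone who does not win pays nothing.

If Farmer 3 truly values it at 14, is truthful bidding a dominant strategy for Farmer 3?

Yes

Check each profile of the others' bids and compare truth against every alternative bid.
Others bid (3, 3, 3, 3): truth gives 11, best alternative gives 11.
Others bid (3, 3, 3, 8): truth gives 6, best alternative gives 6.
Others bid (3, 3, 8, 3): truth gives 6, best alternative gives 6.
Others bid (3, 3, 8, 8): truth gives 6, best alternative gives 6.
Others bid (3, 8, 3, 3): truth gives 6, best alternative gives 6.
Others bid (3, 8, 3, 8): truth gives 6, best alternative gives 6.
(Remaining 250 profiles checked similarly; truth is weakly best in each.)
In every case the truthful bid is at least as good as any alternative, so it is a dominant strategy.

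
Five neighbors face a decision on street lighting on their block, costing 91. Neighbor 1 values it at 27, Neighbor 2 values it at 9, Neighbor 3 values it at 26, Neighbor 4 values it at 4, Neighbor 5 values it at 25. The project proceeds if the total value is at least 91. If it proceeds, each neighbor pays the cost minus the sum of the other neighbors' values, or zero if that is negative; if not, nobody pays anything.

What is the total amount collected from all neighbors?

Total value 91 ≥ cost 91, so it is built.
Neighbor 1: others sum to 64; max(0, 91 - 64) = 27.
Neighbor 2: others sum to 82; max(0, 91 - 82) = 9.
Neighbor 3: others sum to 65; max(0, 91 - 65) = 26.
Neighbor 4: others sum to 87; max(0, 91 - 87) = 4.
Neighbor 5: others sum to 66; max(0, 91 - 66) = 25.
Total collected = 27 + 9 + 26 + 4 + 25 = 91.

91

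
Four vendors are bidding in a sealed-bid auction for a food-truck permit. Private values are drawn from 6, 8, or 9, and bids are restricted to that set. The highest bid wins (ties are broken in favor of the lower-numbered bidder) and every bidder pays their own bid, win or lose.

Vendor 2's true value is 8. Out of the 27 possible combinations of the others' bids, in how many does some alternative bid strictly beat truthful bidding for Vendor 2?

Others bid (6, 6, 9): truth gives -8; bid 9 gives -1 > -8. Violating.
Others bid (6, 8, 9): truth gives -8; bid 9 gives -1 > -8. Violating.
Others bid (6, 9, 6): truth gives -8; bid 9 gives -1 > -8. Violating.
Others bid (6, 9, 8): truth gives -8; bid 9 gives -1 > -8. Violating.
Others bid (6, 6, 6): truth gives 0; no alternative beats it.
Others bid (6, 6, 8): truth gives 0; no alternative beats it.
(Checking all 27 profiles: 23 have a profitable deviation, 4 do not.)

23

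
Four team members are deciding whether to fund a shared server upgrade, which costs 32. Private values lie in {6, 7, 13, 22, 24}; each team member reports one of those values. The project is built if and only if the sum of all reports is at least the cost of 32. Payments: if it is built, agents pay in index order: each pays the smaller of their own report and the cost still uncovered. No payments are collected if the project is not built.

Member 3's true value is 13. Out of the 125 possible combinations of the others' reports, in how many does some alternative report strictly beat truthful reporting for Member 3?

Others report (6, 6, 13): truth gives 0; report 7 gives 6 > 0. Violating.
Others report (6, 6, 22): truth gives 0; report 6 gives 7 > 0. Violating.
Others report (6, 6, 24): truth gives 0; report 6 gives 7 > 0. Violating.
Others report (6, 7, 13): truth gives 0; report 6 gives 7 > 0. Violating.
Others report (6, 6, 6): truth gives 0; no alternative beats it.
Others report (6, 6, 7): truth gives 0; no alternative beats it.
(Checking all 125 profiles: 32 have a profitable deviation, 93 do not.)

32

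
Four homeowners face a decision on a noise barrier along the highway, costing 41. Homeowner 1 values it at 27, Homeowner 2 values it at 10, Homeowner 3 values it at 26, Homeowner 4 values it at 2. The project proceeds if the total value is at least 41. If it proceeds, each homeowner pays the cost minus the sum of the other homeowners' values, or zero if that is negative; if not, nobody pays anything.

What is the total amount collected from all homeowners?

Total value 65 ≥ cost 41, so it is built.
Homeowner 1: others sum to 38; max(0, 41 - 38) = 3.
Homeowner 2: others sum to 55; max(0, 41 - 55) = 0.
Homeowner 3: others sum to 39; max(0, 41 - 39) = 2.
Homeowner 4: others sum to 63; max(0, 41 - 63) = 0.
Total collected = 3 + 0 + 2 + 0 = 5.

5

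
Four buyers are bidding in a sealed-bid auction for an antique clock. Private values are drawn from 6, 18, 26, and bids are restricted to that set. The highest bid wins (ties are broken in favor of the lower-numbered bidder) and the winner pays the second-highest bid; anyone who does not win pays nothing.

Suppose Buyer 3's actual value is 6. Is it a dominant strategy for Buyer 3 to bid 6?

Yes

Check each profile of the others' bids and compare truth against every alternative bid.
Others bid (6, 6, 18): truth gives 0, best alternative gives -12.
Others bid (6, 6, 6): truth gives 0, best alternative gives 0.
Others bid (6, 6, 26): truth gives 0, best alternative gives 0.
Others bid (6, 18, 6): truth gives 0, best alternative gives 0.
Others bid (6, 18, 18): truth gives 0, best alternative gives 0.
Others bid (6, 18, 26): truth gives 0, best alternative gives 0.
(Remaining 21 profiles checked similarly; truth is weakly best in each.)
In every case the truthful bid is at least as good as any alternative, so it is a dominant strategy.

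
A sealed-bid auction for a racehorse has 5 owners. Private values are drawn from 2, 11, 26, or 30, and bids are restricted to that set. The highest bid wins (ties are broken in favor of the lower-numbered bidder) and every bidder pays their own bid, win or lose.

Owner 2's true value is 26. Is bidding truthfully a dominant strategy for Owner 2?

No

Consider the case where Owner 1 bids 2, Owner 3 bids 2, Owner 4 bids 2 and Owner 5 bids 2.
Truthful bid 26: wins, pays 26, utility 26 - 26 = 0.
Bid 11 instead: wins, pays 11, utility 26 - 11 = 15.
Since 15 > 0, bidding 11 is strictly better here, so truthful bidding is not dominant.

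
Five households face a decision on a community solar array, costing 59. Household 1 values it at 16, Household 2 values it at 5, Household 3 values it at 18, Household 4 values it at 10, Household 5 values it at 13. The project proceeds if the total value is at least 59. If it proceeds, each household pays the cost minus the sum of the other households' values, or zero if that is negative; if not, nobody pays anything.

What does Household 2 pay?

2

Total value 62 ≥ cost 59, so the project is built.
The other households' values sum to 57.
Cost minus that sum is 59 - 57 = 2.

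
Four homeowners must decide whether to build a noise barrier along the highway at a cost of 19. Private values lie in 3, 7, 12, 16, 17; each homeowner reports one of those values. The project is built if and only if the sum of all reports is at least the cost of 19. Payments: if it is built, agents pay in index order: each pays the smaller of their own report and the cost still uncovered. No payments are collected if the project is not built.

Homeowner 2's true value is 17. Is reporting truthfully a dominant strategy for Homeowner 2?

No

Consider the case where Homeowner 1 reports 3, Homeowner 3 reports 3 and Homeowner 4 reports 3.
Truthful report 17: project built, pays 16, utility 17 - 16 = 1.
Report 12 instead: project built, pays 12, utility 17 - 12 = 5.
Since 5 > 1, reporting 12 is strictly better here, so truthful reporting is not dominant.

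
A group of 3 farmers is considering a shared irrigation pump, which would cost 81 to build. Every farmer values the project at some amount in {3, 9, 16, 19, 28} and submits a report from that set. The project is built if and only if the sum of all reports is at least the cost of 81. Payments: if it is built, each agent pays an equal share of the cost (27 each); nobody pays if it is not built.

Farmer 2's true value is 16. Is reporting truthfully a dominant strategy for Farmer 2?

Yes

Check each profile of the others' reports and compare truth against every alternative report.
Others report (3, 3): truth gives 0, best alternative gives 0.
Others report (3, 9): truth gives 0, best alternative gives 0.
Others report (3, 16): truth gives 0, best alternative gives 0.
Others report (3, 19): truth gives 0, best alternative gives 0.
Others report (3, 28): truth gives 0, best alternative gives 0.
Others report (9, 3): truth gives 0, best alternative gives 0.
(Remaining 19 profiles checked similarly; truth is weakly best in each.)
In every case the truthful report is at least as good as any alternative, so it is a dominant strategy.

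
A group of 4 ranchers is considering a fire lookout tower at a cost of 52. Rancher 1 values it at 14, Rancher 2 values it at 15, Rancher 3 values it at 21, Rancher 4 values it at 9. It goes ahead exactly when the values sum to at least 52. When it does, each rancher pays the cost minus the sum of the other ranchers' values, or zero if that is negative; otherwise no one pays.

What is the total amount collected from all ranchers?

31

Total value 59 ≥ cost 52, so it is built.
Rancher 1: others sum to 45; max(0, 52 - 45) = 7.
Rancher 2: others sum to 44; max(0, 52 - 44) = 8.
Rancher 3: others sum to 38; max(0, 52 - 38) = 14.
Rancher 4: others sum to 50; max(0, 52 - 50) = 2.
Total collected = 7 + 8 + 14 + 2 = 31.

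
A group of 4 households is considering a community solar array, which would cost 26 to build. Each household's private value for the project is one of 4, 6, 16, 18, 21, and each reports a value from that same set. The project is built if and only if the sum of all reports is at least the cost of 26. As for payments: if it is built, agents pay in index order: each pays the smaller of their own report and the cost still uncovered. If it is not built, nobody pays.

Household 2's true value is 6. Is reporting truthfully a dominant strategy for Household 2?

No

Consider the case where Household 1 reports 4, Household 3 reports 4 and Household 4 reports 16.
Truthful report 6: project built, pays 6, utility 6 - 6 = 0.
Report 4 instead: project built, pays 4, utility 6 - 4 = 2.
Since 2 > 0, reporting 4 is strictly better here, so truthful reporting is not dominant.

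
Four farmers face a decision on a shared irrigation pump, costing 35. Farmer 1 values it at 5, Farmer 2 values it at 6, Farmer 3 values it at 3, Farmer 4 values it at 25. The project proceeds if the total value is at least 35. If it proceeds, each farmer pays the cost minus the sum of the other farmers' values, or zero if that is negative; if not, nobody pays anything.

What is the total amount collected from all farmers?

24

Total value 39 ≥ cost 35, so it is built.
Farmer 1: others sum to 34; max(0, 35 - 34) = 1.
Farmer 2: others sum to 33; max(0, 35 - 33) = 2.
Farmer 3: others sum to 36; max(0, 35 - 36) = 0.
Farmer 4: others sum to 14; max(0, 35 - 14) = 21.
Total collected = 1 + 2 + 0 + 21 = 24.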